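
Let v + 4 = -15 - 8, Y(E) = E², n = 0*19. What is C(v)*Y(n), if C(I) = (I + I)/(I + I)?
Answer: 0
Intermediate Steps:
n = 0
v = -27 (v = -4 + (-15 - 8) = -4 - 23 = -27)
C(I) = 1 (C(I) = (2*I)/((2*I)) = (2*I)*(1/(2*I)) = 1)
C(v)*Y(n) = 1*0² = 1*0 = 0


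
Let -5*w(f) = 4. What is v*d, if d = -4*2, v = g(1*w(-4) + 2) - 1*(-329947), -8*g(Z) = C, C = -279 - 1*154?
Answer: -2640009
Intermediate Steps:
w(f) = -4/5 (w(f) = -1/5*4 = -4/5)
C = -433 (C = -279 - 154 = -433)
g(Z) = 433/8 (g(Z) = -1/8*(-433) = 433/8)
v = 2640009/8 (v = 433/8 - 1*(-329947) = 433/8 + 329947 = 2640009/8 ≈ 3.3000e+5)
d = -8 (d = -1*8 = -8)
v*d = (2640009/8)*(-8) = -2640009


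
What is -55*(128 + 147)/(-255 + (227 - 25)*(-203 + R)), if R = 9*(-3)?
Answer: 3025/9343 ≈ 0.32377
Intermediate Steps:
R = -27
-55*(128 + 147)/(-255 + (227 - 25)*(-203 + R)) = -55*(128 + 147)/(-255 + (227 - 25)*(-203 - 27)) = -15125/(-255 + 202*(-230)) = -15125/(-255 - 46460) = -15125/(-46715) = -15125*(-1)/46715 = -55*(-55/9343) = 3025/9343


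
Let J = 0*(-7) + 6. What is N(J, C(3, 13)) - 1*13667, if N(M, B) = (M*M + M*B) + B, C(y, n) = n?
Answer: -13540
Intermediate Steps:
J = 6 (J = 0 + 6 = 6)
N(M, B) = B + M² + B*M (N(M, B) = (M² + B*M) + B = B + M² + B*M)
N(J, C(3, 13)) - 1*13667 = (13 + 6² + 13*6) - 1*13667 = (13 + 36 + 78) - 13667 = 127 - 13667 = -13540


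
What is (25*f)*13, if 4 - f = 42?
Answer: -12350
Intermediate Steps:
f = -38 (f = 4 - 1*42 = 4 - 42 = -38)
(25*f)*13 = (25*(-38))*13 = -950*13 = -12350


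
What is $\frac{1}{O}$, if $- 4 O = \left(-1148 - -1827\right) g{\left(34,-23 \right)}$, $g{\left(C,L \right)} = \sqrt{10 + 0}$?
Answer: $- \frac{2 \sqrt{10}}{3395} \approx -0.0018629$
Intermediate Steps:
$g{\left(C,L \right)} = \sqrt{10}$
$O = - \frac{679 \sqrt{10}}{4}$ ($O = - \frac{\left(-1148 - -1827\right) \sqrt{10}}{4} = - \frac{\left(-1148 + 1827\right) \sqrt{10}}{4} = - \frac{679 \sqrt{10}}{4} \approx -536.8$)
$\frac{1}{O} = \frac{1}{\left(- \frac{679}{4}\right) \sqrt{10}} = - \frac{2 \sqrt{10}}{3395}$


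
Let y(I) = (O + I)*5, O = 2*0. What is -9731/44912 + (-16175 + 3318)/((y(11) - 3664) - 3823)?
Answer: 63139099/41723248 ≈ 1.5133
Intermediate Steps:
O = 0
y(I) = 5*I (y(I) = (0 + I)*5 = I*5 = 5*I)
-9731/44912 + (-16175 + 3318)/((y(11) - 3664) - 3823) = -9731/44912 + (-16175 + 3318)/((5*11 - 3664) - 3823) = -9731*1/44912 - 12857/((55 - 3664) - 3823) = -9731/44912 - 12857/(-3609 - 3823) = -9731/44912 - 12857/(-7432) = -9731/44912 - 12857*(-1/7432) = -9731/44912 + 12857/7432 = 63139099/41723248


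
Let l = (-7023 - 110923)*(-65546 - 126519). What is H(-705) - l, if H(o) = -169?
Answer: -22653298659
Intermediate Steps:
l = 22653298490 (l = -117946*(-192065) = 22653298490)
H(-705) - l = -169 - 1*22653298490 = -169 - 22653298490 = -22653298659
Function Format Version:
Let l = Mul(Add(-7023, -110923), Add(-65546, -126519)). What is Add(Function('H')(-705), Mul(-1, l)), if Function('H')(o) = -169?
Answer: -22653298659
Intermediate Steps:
l = 22653298490 (l = Mul(-117946, -192065) = 22653298490)
Add(Function('H')(-705), Mul(-1, l)) = Add(-169, Mul(-1, 22653298490)) = Add(-169, -22653298490) = -22653298659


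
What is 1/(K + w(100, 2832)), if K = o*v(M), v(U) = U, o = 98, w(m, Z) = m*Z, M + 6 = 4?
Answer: 1/283004 ≈ 3.5335e-6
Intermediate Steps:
M = -2 (M = -6 + 4 = -2)
w(m, Z) = Z*m
K = -196 (K = 98*(-2) = -196)
1/(K + w(100, 2832)) = 1/(-196 + 2832*100) = 1/(-196 + 283200) = 1/283004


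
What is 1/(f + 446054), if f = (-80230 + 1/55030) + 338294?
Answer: 55030/38747613541 ≈ 1.4202e-6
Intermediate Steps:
f = 14201261921/55030 (f = (-80230 + 1/55030) + 338294 = -4415056899/55030 + 338294 = 14201261921/55030 ≈ 2.5806e+5)
1/(f + 446054) = 1/(14201261921/55030 + 446054) = 1/(38747613541/55030) = 55030/38747613541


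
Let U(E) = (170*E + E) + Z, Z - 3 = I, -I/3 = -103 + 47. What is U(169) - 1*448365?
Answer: -419295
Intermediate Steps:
I = 168 (I = -3*(-103 + 47) = -3*(-56) = 168)
Z = 171 (Z = 3 + 168 = 171)
U(E) = 171 + 171*E (U(E) = (170*E + E) + 171 = 171*E + 171 = 171 + 171*E)
U(169) - 1*448365 = (171 + 171*169) - 1*448365 = (171 + 28899) - 448365 = 29070 - 448365 = -419295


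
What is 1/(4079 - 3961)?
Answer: 1/118 ≈ 0.0084746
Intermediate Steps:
1/(4079 - 3961) = 1/118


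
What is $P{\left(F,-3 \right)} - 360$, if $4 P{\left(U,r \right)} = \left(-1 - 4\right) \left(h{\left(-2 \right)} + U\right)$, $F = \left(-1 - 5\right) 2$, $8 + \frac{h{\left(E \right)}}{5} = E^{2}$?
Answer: $-320$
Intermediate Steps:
$h{\left(E \right)} = -40 + 5 E^{2}$
$F = -12$ ($F = \left(-6\right) 2 = -12$)
$P{\left(U,r \right)} = 25 - \frac{5 U}{4}$ ($P{\left(U,r \right)} = \frac{\left(-1 - 4\right) \left(\left(-40 + 5 \left(-2\right)^{2}\right) + U\right)}{4} = \frac{\left(-5\right) \left(\left(-40 + 5 \cdot 4\right) + U\right)}{4} = \frac{\left(-5\right) \left(\left(-40 + 20\right) + U\right)}{4} = \frac{\left(-5\right) \left(-20 + U\right)}{4} = \frac{100 - 5 U}{4} = 25 - \frac{5 U}{4}$)
$P{\left(F,-3 \right)} - 360 = \left(25 - -15\right) - 360 = \left(25 + 15\right) - 360 = 40 - 360 = -320$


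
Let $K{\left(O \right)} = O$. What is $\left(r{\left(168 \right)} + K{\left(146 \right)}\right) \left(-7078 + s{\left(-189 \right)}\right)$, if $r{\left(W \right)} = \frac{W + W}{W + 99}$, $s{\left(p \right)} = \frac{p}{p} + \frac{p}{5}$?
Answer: $- \frac{466232844}{445} \approx -1.0477 \cdot 10^{6}$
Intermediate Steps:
$s{\left(p \right)} = 1 + \frac{p}{5}$ ($s{\left(p \right)} = 1 + p \frac{1}{5} = 1 + \frac{p}{5}$)
$r{\left(W \right)} = \frac{2 W}{99 + W}$
$\left(r{\left(168 \right)} + K{\left(146 \right)}\right) \left(-7078 + s{\left(-189 \right)}\right) = \left(2 \cdot 168 \frac{1}{99 + 168} + 146\right) \left(-7078 + \left(1 + \frac{1}{5} \left(-189\right)\right)\right) = \left(2 \cdot 168 \cdot \frac{1}{267} + 146\right) \left(-7078 + \left(1 - \frac{189}{5}\right)\right) = \left(2 \cdot 168 \cdot \frac{1}{267} + 146\right) \left(-7078 - \frac{184}{5}\right) = \left(\frac{112}{89} + 146\right) \left(- \frac{35574}{5}\right) = \frac{13106}{89} \left(- \frac{35574}{5}\right) = - \frac{466232844}{445}$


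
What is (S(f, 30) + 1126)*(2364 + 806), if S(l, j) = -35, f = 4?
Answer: 3458470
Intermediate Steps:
(S(f, 30) + 1126)*(2364 + 806) = (-35 + 1126)*(2364 + 806) = 1091*3170 = 3458470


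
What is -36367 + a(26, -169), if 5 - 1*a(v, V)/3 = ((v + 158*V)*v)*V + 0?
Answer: -351679384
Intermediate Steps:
a(v, V) = 15 - 3*V*v*(v + 158*V) (a(v, V) = 15 - 3*(((v + 158*V)*v)*V + 0) = 15 - 3*((v*(v + 158*V))*V + 0) = 15 - 3*(V*v*(v + 158*V) + 0) = 15 - 3*V*v*(v + 158*V))
-36367 + a(26, -169) = -36367 + (15 - 474*26*(-169)² - 3*(-169)*26²) = -36367 + (15 - 474*26*28561 - 3*(-169)*676) = -36367 + (15 - 351985764 + 342732) = -36367 - 351643017 = -351679384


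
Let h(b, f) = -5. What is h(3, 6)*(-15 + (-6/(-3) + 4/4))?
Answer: 60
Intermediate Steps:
h(3, 6)*(-15 + (-6/(-3) + 4/4)) = -5*(-15 + (-6/(-3) + 4/4)) = -5*(-15 + (-6*(-⅓) + 4*(¼))) = -5*(-15 + (2 + 1)) = -5*(-15 + 3) = -5*(-12) = 60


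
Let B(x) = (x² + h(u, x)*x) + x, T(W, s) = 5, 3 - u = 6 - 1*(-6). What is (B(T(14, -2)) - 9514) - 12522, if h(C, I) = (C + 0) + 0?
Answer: -22051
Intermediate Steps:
u = -9 (u = 3 - (6 - 1*(-6)) = 3 - (6 + 6) = 3 - 1*12 = 3 - 12 = -9)
h(C, I) = C (h(C, I) = C + 0 = C)
B(x) = x² - 8*x (B(x) = (x² - 9*x) + x = x² - 8*x)
(B(T(14, -2)) - 9514) - 12522 = (5*(-8 + 5) - 9514) - 12522 = (5*(-3) - 9514) - 12522 = (-15 - 9514) - 12522 = -9529 - 12522 = -22051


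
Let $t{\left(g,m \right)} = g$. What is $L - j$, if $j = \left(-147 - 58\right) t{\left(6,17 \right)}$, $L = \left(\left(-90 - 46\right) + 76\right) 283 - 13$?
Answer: $-15763$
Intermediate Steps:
$L = -16993$ ($L = \left(-136 + 76\right) 283 - 13 = \left(-60\right) 283 - 13 = -16980 - 13 = -16993$)
$j = -1230$ ($j = \left(-147 - 58\right) 6 = \left(-205\right) 6 = -1230$)
$L - j = -16993 - -1230 = -16993 + 1230 = -15763$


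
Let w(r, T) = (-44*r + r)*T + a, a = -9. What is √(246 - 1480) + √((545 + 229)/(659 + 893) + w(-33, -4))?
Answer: I*(√1234 + √855767562/388) ≈ 110.52*I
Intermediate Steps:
w(r, T) = -9 - 43*T*r (w(r, T) = (-44*r + r)*T - 9 = (-43*r)*T - 9 = -43*T*r - 9 = -9 - 43*T*r)
√(246 - 1480) + √((545 + 229)/(659 + 893) + w(-33, -4)) = √(246 - 1480) + √((545 + 229)/(659 + 893) + (-9 - 43*(-4)*(-33))) = √(-1234) + √(774/1552 + (-9 - 5676)) = I*√1234 + √(774*(1/1552) - 5685) = I*√1234 + √(387/776 - 5685) = I*√1234 + √(-4411173/776) = I*√1234 + I*√855767562/388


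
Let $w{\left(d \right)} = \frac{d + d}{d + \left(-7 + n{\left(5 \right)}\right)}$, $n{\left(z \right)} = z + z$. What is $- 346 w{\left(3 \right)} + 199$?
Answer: $-147$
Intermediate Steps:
$n{\left(z \right)} = 2 z$
$w{\left(d \right)} = \frac{2 d}{3 + d}$ ($w{\left(d \right)} = \frac{d + d}{d + \left(-7 + 2 \cdot 5\right)} = \frac{2 d}{d + \left(-7 + 10\right)} = \frac{2 d}{d + 3} = \frac{2 d}{3 + d}$)
$- 346 w{\left(3 \right)} + 199 = - 346 \cdot 2 \cdot 3 \frac{1}{3 + 3} + 199 = - 346 \cdot 2 \cdot 3 \cdot \frac{1}{6} + 199 = \left(-346\right) 1 + 199 = -346 + 199 = -147$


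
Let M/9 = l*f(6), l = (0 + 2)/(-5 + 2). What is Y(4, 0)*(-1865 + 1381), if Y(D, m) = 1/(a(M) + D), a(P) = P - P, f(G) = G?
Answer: -121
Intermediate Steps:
l = -2/3 (l = 2/(-3) = 2*(-1/3) = -2/3 ≈ -0.66667)
M = -36 (M = 9*(-2/3*6) = 9*(-4) = -36)
a(P) = 0
Y(D, m) = 1/D (Y(D, m) = 1/(0 + D) = 1/D)
Y(4, 0)*(-1865 + 1381) = (-1865 + 1381)/4 = (1/4)*(-484) = -121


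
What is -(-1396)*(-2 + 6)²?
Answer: 22336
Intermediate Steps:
-(-1396)*(-2 + 6)² = -(-1396)*4² = -(-1396)*16 = -1*(-22336) = 22336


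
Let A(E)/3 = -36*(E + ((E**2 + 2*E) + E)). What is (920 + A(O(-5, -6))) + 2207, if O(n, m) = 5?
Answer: -1733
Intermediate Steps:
A(E) = -432*E - 108*E**2 (A(E) = 3*(-36*(E + ((E**2 + 2*E) + E))) = 3*(-36*(E + (E**2 + 3*E))) = 3*(-36*(E**2 + 4*E)) = 3*(-144*E - 36*E**2) = -432*E - 108*E**2)
(920 + A(O(-5, -6))) + 2207 = (920 - 108*5*(4 + 5)) + 2207 = (920 - 108*5*9) + 2207 = (920 - 4860) + 2207 = -3940 + 2207 = -1733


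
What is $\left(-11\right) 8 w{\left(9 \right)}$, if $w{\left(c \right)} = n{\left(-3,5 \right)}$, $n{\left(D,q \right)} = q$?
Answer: $-440$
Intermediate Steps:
$w{\left(c \right)} = 5$
$\left(-11\right) 8 w{\left(9 \right)} = \left(-11\right) 8 \cdot 5 = \left(-88\right) 5 = -440$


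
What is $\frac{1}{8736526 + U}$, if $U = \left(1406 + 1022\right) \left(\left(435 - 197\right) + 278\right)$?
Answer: $\frac{1}{9989374} \approx 1.0011 \cdot 10^{-7}$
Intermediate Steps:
$U = 1252848$ ($U = 2428 \left(238 + 278\right) = 2428 \cdot 516 = 1252848$)
$\frac{1}{8736526 + U} = \frac{1}{8736526 + 1252848} = \frac{1}{9989374}$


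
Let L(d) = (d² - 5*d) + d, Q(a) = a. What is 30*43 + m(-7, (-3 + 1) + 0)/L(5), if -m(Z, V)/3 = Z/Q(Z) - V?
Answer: 6441/5 ≈ 1288.2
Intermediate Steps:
m(Z, V) = -3 + 3*V (m(Z, V) = -3*(Z/Z - V) = -3*(1 - V) = -3 + 3*V)
L(d) = d² - 4*d
30*43 + m(-7, (-3 + 1) + 0)/L(5) = 30*43 + (-3 + 3*((-3 + 1) + 0))/((5*(-4 + 5))) = 1290 + (-3 + 3*(-2 + 0))/((5*1)) = 1290 + (-3 + 3*(-2))/5 = 1290 + (-3 - 6)*(⅕) = 1290 - 9*⅕ = 1290 - 9/5 = 6441/5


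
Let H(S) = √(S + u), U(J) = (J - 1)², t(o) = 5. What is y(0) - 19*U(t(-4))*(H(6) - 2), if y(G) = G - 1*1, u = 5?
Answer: 607 - 304*√11 ≈ -401.25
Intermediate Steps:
U(J) = (-1 + J)²
H(S) = √(5 + S) (H(S) = √(S + 5) = √(5 + S))
y(G) = -1 + G (y(G) = G - 1 = -1 + G)
y(0) - 19*U(t(-4))*(H(6) - 2) = (-1 + 0) - 19*(-1 + 5)²*(√(5 + 6) - 2) = -1 - 19*4²*(√11 - 2) = -1 - 304*(-2 + √11) = -1 - 19*(-32 + 16*√11) = -1 + (608 - 304*√11) = 607 - 304*√11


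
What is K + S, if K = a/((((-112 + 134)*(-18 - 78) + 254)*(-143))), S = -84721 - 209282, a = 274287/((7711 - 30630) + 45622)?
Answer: -136418542706643/464003914 ≈ -2.9400e+5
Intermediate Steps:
a = 274287/22703 (a = 274287/(-22919 + 45622) = 274287/22703 ≈ 12.082)
S = -294003
K = 21099/464003914 (K = 274287/(22703*((((-112 + 134)*(-18 - 78) + 254)*(-143)))) = 274287/(22703*(((22*(-96) + 254)*(-143)))) = 274287/(22703*(((-2112 + 254)*(-143)))) = 274287/(22703*((-1858*(-143)))) = (274287/22703)/265694 = (274287/22703)*(1/265694) = 21099/464003914 ≈ 4.5472e-5)
K + S = 21099/464003914 - 294003 = -136418542706643/464003914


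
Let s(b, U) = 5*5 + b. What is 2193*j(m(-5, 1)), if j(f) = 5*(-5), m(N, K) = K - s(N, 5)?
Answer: -54825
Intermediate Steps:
s(b, U) = 25 + b
m(N, K) = -25 + K - N (m(N, K) = K - (25 + N) = K + (-25 - N) = -25 + K - N)
j(f) = -25
2193*j(m(-5, 1)) = 2193*(-25) = -54825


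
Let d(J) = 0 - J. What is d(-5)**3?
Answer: 125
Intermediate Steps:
d(J) = -J
d(-5)**3 = (-1*(-5))**3 = 5**3 = 125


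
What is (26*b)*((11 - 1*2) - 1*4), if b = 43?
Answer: 5590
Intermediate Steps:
(26*b)*((11 - 1*2) - 1*4) = (26*43)*((11 - 1*2) - 1*4) = 1118*((11 - 2) - 4) = 1118*(9 - 4) = 1118*5 = 5590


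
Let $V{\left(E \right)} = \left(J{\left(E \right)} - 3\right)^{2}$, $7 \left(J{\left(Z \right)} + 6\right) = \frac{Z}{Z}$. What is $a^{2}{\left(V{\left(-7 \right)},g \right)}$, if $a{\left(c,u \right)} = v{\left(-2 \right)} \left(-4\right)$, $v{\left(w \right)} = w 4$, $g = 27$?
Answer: $1024$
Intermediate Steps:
$J{\left(Z \right)} = - \frac{41}{7}$ ($J{\left(Z \right)} = -6 + \frac{Z \frac{1}{Z}}{7} = -6 + \frac{1}{7} \cdot 1 = -6 + \frac{1}{7} = - \frac{41}{7}$)
$v{\left(w \right)} = 4 w$
$V{\left(E \right)} = \frac{3844}{49}$ ($V{\left(E \right)} = \left(- \frac{41}{7} - 3\right)^{2} = \left(- \frac{62}{7}\right)^{2} = \frac{3844}{49}$)
$a{\left(c,u \right)} = 32$ ($a{\left(c,u \right)} = 4 \left(-2\right) \left(-4\right) = \left(-8\right) \left(-4\right) = 32$)
$a^{2}{\left(V{\left(-7 \right)},g \right)} = 32^{2} = 1024$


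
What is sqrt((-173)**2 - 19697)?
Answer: 2*sqrt(2558) ≈ 101.15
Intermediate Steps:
sqrt((-173)**2 - 19697) = sqrt(29929 - 19697) = sqrt(10232) = 2*sqrt(2558)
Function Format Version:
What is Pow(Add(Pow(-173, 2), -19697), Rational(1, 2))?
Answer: Mul(2, Pow(2558, Rational(1, 2))) ≈ 101.15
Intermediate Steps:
Pow(Add(Pow(-173, 2), -19697), Rational(1, 2)) = Pow(Add(29929, -19697), Rational(1, 2)) = Pow(10232, Rational(1, 2)) = Mul(2, Pow(2558, Rational(1, 2)))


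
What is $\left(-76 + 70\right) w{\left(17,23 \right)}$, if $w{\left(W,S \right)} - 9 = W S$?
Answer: $-2400$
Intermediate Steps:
$w{\left(W,S \right)} = 9 + S W$ ($w{\left(W,S \right)} = 9 + W S = 9 + S W$)
$\left(-76 + 70\right) w{\left(17,23 \right)} = \left(-76 + 70\right) \left(9 + 23 \cdot 17\right) = - 6 \left(9 + 391\right) = \left(-6\right) 400 = -2400$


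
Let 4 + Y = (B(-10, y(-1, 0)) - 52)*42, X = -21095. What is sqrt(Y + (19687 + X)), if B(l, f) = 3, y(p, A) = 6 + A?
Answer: I*sqrt(3470) ≈ 58.907*I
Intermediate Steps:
Y = -2062 (Y = -4 + (3 - 52)*42 = -4 - 49*42 = -4 - 2058 = -2062)
sqrt(Y + (19687 + X)) = sqrt(-2062 + (19687 - 21095)) = sqrt(-2062 - 1408) = sqrt(-3470) = I*sqrt(3470)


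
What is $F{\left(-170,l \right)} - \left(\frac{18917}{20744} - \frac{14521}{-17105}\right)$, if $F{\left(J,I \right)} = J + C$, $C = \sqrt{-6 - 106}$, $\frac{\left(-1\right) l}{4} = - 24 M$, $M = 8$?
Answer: $- \frac{60945239309}{354826120} + 4 i \sqrt{7} \approx -171.76 + 10.583 i$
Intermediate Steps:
$l = 768$ ($l = - 4 \left(\left(-24\right) 8\right) = \left(-4\right) \left(-192\right) = 768$)
$C = 4 i \sqrt{7}$ ($C = \sqrt{-112} = 4 i \sqrt{7} \approx 10.583 i$)
$F{\left(J,I \right)} = J + 4 i \sqrt{7}$
$F{\left(-170,l \right)} - \left(\frac{18917}{20744} - \frac{14521}{-17105}\right) = \left(-170 + 4 i \sqrt{7}\right) - \left(\frac{18917}{20744} - \frac{14521}{-17105}\right) = \left(-170 + 4 i \sqrt{7}\right) - \left(18917 \cdot \frac{1}{20744} - - \frac{14521}{17105}\right) = \left(-170 + 4 i \sqrt{7}\right) - \left(\frac{18917}{20744} + \frac{14521}{17105}\right) = \left(-170 + 4 i \sqrt{7}\right) - \frac{624798909}{354826120} = - \frac{60945239309}{354826120} + 4 i \sqrt{7}$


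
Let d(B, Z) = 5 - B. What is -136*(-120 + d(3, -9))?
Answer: 16048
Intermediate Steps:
-136*(-120 + d(3, -9)) = -136*(-120 + (5 - 1*3)) = -136*(-120 + (5 - 3)) = -136*(-120 + 2) = -136*(-118) = 16048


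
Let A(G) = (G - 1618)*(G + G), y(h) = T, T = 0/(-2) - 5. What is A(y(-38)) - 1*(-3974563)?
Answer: 3990793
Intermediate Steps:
T = -5 (T = 0*(-1/2) - 5 = 0 - 5 = -5)
y(h) = -5
A(G) = 2*G*(-1618 + G) (A(G) = (-1618 + G)*(2*G) = 2*G*(-1618 + G))
A(y(-38)) - 1*(-3974563) = 2*(-5)*(-1618 - 5) - 1*(-3974563) = 2*(-5)*(-1623) + 3974563 = 16230 + 3974563 = 3990793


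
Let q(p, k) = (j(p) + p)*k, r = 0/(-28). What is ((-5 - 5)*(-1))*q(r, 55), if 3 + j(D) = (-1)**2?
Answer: -1100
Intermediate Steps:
r = 0 (r = 0*(-1/28) = 0)
j(D) = -2 (j(D) = -3 + (-1)**2 = -3 + 1 = -2)
q(p, k) = k*(-2 + p) (q(p, k) = (-2 + p)*k = k*(-2 + p))
((-5 - 5)*(-1))*q(r, 55) = ((-5 - 5)*(-1))*(55*(-2 + 0)) = (-10*(-1))*(55*(-2)) = 10*(-110) = -1100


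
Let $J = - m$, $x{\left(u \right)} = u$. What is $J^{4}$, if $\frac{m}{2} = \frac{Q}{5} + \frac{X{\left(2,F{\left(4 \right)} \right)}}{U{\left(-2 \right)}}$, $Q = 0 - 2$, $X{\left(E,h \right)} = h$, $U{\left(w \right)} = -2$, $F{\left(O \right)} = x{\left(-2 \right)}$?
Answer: $\frac{1296}{625} \approx 2.0736$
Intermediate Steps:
$F{\left(O \right)} = -2$
$Q = -2$
$m = \frac{6}{5}$ ($m = 2 \left(- \frac{2}{5} - \frac{2}{-2}\right) = 2 \left(\left(-2\right) \frac{1}{5} - -1\right) = 2 \left(- \frac{2}{5} + 1\right) = 2 \cdot \frac{3}{5} = \frac{6}{5} \approx 1.2$)
$J = - \frac{6}{5}$ ($J = \left(-1\right) \frac{6}{5} = - \frac{6}{5} \approx -1.2$)
$J^{4} = \left(- \frac{6}{5}\right)^{4} = \frac{1296}{625}$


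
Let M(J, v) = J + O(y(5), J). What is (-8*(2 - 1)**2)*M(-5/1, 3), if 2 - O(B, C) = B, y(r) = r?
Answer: 64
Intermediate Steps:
O(B, C) = 2 - B
M(J, v) = -3 + J (M(J, v) = J + (2 - 1*5) = J + (2 - 5) = J - 3 = -3 + J)
(-8*(2 - 1)**2)*M(-5/1, 3) = (-8*(2 - 1)**2)*(-3 - 5/1) = (-8*1**2)*(-3 - 5*1) = (-8*1)*(-3 - 5) = -8*(-8) = 64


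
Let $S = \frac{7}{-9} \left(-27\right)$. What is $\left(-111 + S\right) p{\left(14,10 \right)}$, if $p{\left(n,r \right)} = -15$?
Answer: $1350$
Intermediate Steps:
$S = 21$ ($S = 7 \left(- \frac{1}{9}\right) \left(-27\right) = \left(- \frac{7}{9}\right) \left(-27\right) = 21$)
$\left(-111 + S\right) p{\left(14,10 \right)} = \left(-111 + 21\right) \left(-15\right) = \left(-90\right) \left(-15\right) = 1350$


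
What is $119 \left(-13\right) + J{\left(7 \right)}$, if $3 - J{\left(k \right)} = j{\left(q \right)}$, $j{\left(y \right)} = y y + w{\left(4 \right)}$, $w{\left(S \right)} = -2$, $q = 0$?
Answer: $-1542$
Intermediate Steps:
$j{\left(y \right)} = -2 + y^{2}$ ($j{\left(y \right)} = y y - 2 = y^{2} - 2 = -2 + y^{2}$)
$J{\left(k \right)} = 5$ ($J{\left(k \right)} = 3 - \left(-2 + 0^{2}\right) = 3 - \left(-2 + 0\right) = 3 - -2 = 3 + 2 = 5$)
$119 \left(-13\right) + J{\left(7 \right)} = 119 \left(-13\right) + 5 = -1547 + 5 = -1542$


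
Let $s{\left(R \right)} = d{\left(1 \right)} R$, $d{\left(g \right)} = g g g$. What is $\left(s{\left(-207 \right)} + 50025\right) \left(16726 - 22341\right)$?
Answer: $-279728070$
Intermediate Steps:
$d{\left(g \right)} = g^{3}$ ($d{\left(g \right)} = g^{2} g = g^{3}$)
$s{\left(R \right)} = R$ ($s{\left(R \right)} = 1^{3} R = 1 R = R$)
$\left(s{\left(-207 \right)} + 50025\right) \left(16726 - 22341\right) = \left(-207 + 50025\right) \left(16726 - 22341\right) = 49818 \left(-5615\right) = -279728070$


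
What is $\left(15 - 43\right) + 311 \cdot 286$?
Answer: $88918$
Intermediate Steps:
$\left(15 - 43\right) + 311 \cdot 286 = -28 + 88946 = 88918$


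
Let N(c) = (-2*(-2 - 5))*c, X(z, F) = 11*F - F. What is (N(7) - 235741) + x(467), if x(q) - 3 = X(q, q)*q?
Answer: 1945250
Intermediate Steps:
X(z, F) = 10*F
N(c) = 14*c (N(c) = (-2*(-7))*c = 14*c)
x(q) = 3 + 10*q² (x(q) = 3 + (10*q)*q = 3 + 10*q²)
(N(7) - 235741) + x(467) = (14*7 - 235741) + (3 + 10*467²) = (98 - 235741) + (3 + 10*218089) = -235643 + (3 + 2180890) = -235643 + 2180893 = 1945250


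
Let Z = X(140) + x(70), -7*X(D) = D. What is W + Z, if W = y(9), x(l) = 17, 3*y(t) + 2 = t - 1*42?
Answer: -44/3 ≈ -14.667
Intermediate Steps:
y(t) = -44/3 + t/3 (y(t) = -⅔ + (t - 1*42)/3 = -⅔ + (t - 42)/3 = -⅔ + (-42 + t)/3 = -⅔ + (-14 + t/3) = -44/3 + t/3)
X(D) = -D/7
W = -35/3 (W = -44/3 + (⅓)*9 = -44/3 + 3 = -35/3 ≈ -11.667)
Z = -3 (Z = -⅐*140 + 17 = -20 + 17 = -3)
W + Z = -35/3 - 3 = -44/3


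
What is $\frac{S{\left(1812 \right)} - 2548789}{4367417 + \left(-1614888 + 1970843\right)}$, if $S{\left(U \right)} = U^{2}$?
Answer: $\frac{734555}{4723372} \approx 0.15551$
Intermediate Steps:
$\frac{S{\left(1812 \right)} - 2548789}{4367417 + \left(-1614888 + 1970843\right)} = \frac{1812^{2} - 2548789}{4367417 + \left(-1614888 + 1970843\right)} = \frac{3283344 - 2548789}{4367417 + 355955} = \frac{734555}{4723372}$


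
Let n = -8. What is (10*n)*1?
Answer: -80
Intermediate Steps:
(10*n)*1 = (10*(-8))*1 = -80*1 = -80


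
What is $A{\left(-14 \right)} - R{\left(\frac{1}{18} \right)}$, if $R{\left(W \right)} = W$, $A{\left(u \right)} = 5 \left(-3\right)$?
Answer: $- \frac{271}{18} \approx -15.056$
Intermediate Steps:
$A{\left(u \right)} = -15$
$A{\left(-14 \right)} - R{\left(\frac{1}{18} \right)} = -15 - \frac{1}{18} = - \frac{271}{18}$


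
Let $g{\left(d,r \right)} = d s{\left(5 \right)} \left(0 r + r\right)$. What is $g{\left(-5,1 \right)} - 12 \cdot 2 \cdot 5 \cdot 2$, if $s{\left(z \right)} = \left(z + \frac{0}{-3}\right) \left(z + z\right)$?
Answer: $-490$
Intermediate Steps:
$s{\left(z \right)} = 2 z^{2}$ ($s{\left(z \right)} = \left(z + 0 \left(- \frac{1}{3}\right)\right) 2 z = \left(z + 0\right) 2 z = z 2 z = 2 z^{2}$)
$g{\left(d,r \right)} = 50 d r$ ($g{\left(d,r \right)} = d 2 \cdot 5^{2} \left(0 r + r\right) = d 2 \cdot 25 \left(0 + r\right) = d 50 r = 50 d r$)
$g{\left(-5,1 \right)} - 12 \cdot 2 \cdot 5 \cdot 2 = 50 \left(-5\right) 1 - 12 \cdot 2 \cdot 5 \cdot 2 = -250 - 12 \cdot 10 \cdot 2 = -250 - 240 = -490$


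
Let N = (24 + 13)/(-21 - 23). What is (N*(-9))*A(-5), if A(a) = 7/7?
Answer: 333/44 ≈ 7.5682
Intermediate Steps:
A(a) = 1 (A(a) = 7*(⅐) = 1)
N = -37/44 (N = 37/(-44) = 37*(-1/44) = -37/44 ≈ -0.84091)
(N*(-9))*A(-5) = -37/44*(-9)*1 = (333/44)*1 = 333/44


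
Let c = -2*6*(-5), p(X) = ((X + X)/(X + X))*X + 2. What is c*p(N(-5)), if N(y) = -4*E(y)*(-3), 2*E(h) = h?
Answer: -1680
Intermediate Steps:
E(h) = h/2
N(y) = 6*y (N(y) = -2*y*(-3) = 6*y)
p(X) = 2 + X (p(X) = ((2*X)/((2*X)))*X + 2 = ((2*X)*(1/(2*X)))*X + 2 = 1*X + 2 = X + 2 = 2 + X)
c = 60 (c = -12*(-5) = 60)
c*p(N(-5)) = 60*(2 + 6*(-5)) = 60*(2 - 30) = 60*(-28) = -1680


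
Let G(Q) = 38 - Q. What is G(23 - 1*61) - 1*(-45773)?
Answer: 45849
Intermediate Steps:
G(23 - 1*61) - 1*(-45773) = (38 - (23 - 1*61)) - 1*(-45773) = (38 - (23 - 61)) + 45773 = (38 - 1*(-38)) + 45773 = (38 + 38) + 45773 = 76 + 45773 = 45849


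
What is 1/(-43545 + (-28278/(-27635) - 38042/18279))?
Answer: -505140165/21996862882033 ≈ -2.2964e-5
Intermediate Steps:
1/(-43545 + (-28278/(-27635) - 38042/18279)) = 1/(-43545 + (-28278*(-1/27635) - 38042*1/18279)) = 1/(-43545 + (28278/27635 - 38042/18279)) = 1/(-43545 - 534397108/505140165) = 1/(-21996862882033/505140165) = -505140165/21996862882033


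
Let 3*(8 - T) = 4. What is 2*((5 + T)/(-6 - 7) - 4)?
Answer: -382/39 ≈ -9.7949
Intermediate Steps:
T = 20/3 (T = 8 - 1/3*4 = 8 - 4/3 = 20/3 ≈ 6.6667)
2*((5 + T)/(-6 - 7) - 4) = 2*((5 + 20/3)/(-6 - 7) - 4) = 2*((35/3)/(-13) - 4) = 2*((35/3)*(-1/13) - 4) = 2*(-35/39 - 4) = 2*(-191/39) = -382/39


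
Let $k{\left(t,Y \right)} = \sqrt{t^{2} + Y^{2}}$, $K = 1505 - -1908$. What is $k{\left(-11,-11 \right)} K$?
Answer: $37543 \sqrt{2} \approx 53094.0$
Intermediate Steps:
$K = 3413$ ($K = 1505 + 1908 = 3413$)
$k{\left(t,Y \right)} = \sqrt{Y^{2} + t^{2}}$
$k{\left(-11,-11 \right)} K = \sqrt{\left(-11\right)^{2} + \left(-11\right)^{2}} \cdot 3413 = \sqrt{121 + 121} \cdot 3413 = \sqrt{242} \cdot 3413 = 11 \sqrt{2} \cdot 3413 = 37543 \sqrt{2}$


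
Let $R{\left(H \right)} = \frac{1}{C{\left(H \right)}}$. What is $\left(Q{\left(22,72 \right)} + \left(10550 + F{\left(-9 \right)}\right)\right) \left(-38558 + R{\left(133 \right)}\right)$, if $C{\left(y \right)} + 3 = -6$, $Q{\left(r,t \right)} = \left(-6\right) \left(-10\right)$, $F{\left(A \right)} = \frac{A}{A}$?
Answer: $-409140117$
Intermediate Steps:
$F{\left(A \right)} = 1$
$Q{\left(r,t \right)} = 60$
$C{\left(y \right)} = -9$ ($C{\left(y \right)} = -3 - 6 = -9$)
$R{\left(H \right)} = - \frac{1}{9}$ ($R{\left(H \right)} = \frac{1}{-9} = - \frac{1}{9}$)
$\left(Q{\left(22,72 \right)} + \left(10550 + F{\left(-9 \right)}\right)\right) \left(-38558 + R{\left(133 \right)}\right) = \left(60 + \left(10550 + 1\right)\right) \left(-38558 - \frac{1}{9}\right) = \left(60 + 10551\right) \left(- \frac{347023}{9}\right) = 10611 \left(- \frac{347023}{9}\right) = -409140117$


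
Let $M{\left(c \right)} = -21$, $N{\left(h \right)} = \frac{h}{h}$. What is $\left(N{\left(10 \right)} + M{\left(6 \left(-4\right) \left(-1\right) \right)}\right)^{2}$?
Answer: $400$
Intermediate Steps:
$N{\left(h \right)} = 1$
$\left(N{\left(10 \right)} + M{\left(6 \left(-4\right) \left(-1\right) \right)}\right)^{2} = \left(1 - 21\right)^{2} = \left(-20\right)^{2} = 400$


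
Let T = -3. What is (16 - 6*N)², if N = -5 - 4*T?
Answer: 676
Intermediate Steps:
N = 7 (N = -5 - 4*(-3) = -5 + 12 = 7)
(16 - 6*N)² = (16 - 6*7)² = (16 - 42)² = (-26)² = 676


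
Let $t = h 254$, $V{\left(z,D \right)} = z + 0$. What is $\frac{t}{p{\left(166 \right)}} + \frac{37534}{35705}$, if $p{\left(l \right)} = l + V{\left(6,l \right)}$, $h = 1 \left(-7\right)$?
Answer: $- \frac{28513821}{3070630} \approx -9.286$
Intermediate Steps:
$V{\left(z,D \right)} = z$
$h = -7$
$p{\left(l \right)} = 6 + l$ ($p{\left(l \right)} = l + 6 = 6 + l$)
$t = -1778$ ($t = \left(-7\right) 254 = -1778$)
$\frac{t}{p{\left(166 \right)}} + \frac{37534}{35705} = - \frac{1778}{6 + 166} + \frac{37534}{35705} = - \frac{1778}{172} + 37534 \cdot \frac{1}{35705} = \left(-1778\right) \frac{1}{172} + \frac{37534}{35705} = - \frac{889}{86} + \frac{37534}{35705} = - \frac{28513821}{3070630}$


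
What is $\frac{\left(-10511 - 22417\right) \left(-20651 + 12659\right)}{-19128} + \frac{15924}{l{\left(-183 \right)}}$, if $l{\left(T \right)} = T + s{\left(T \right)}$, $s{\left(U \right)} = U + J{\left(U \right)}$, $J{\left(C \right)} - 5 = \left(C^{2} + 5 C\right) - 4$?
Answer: $- \frac{353159766588}{25670573} \approx -13757.0$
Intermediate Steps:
$J{\left(C \right)} = 1 + C^{2} + 5 C$ ($J{\left(C \right)} = 5 - \left(4 - C^{2} - 5 C\right) = 5 + \left(-4 + C^{2} + 5 C\right) = 1 + C^{2} + 5 C$)
$s{\left(U \right)} = 1 + U^{2} + 6 U$ ($s{\left(U \right)} = U + \left(1 + U^{2} + 5 U\right) = 1 + U^{2} + 6 U$)
$l{\left(T \right)} = 1 + T^{2} + 7 T$ ($l{\left(T \right)} = T + \left(1 + T^{2} + 6 T\right) = 1 + T^{2} + 7 T$)
$\frac{\left(-10511 - 22417\right) \left(-20651 + 12659\right)}{-19128} + \frac{15924}{l{\left(-183 \right)}} = \frac{\left(-10511 - 22417\right) \left(-20651 + 12659\right)}{-19128} + \frac{15924}{1 + \left(-183\right)^{2} + 7 \left(-183\right)} = \left(-32928\right) \left(-7992\right) \left(- \frac{1}{19128}\right) + \frac{15924}{1 + 33489 - 1281} = 263160576 \left(- \frac{1}{19128}\right) + \frac{15924}{32209} = - \frac{10965024}{797} + 15924 \cdot \frac{1}{32209} = - \frac{10965024}{797} + \frac{15924}{32209} = - \frac{353159766588}{25670573}$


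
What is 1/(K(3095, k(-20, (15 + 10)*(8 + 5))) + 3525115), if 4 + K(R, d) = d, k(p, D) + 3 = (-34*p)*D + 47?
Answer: 1/3746155 ≈ 2.6694e-7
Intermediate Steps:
k(p, D) = 44 - 34*D*p (k(p, D) = -3 + ((-34*p)*D + 47) = -3 + (-34*D*p + 47) = -3 + (47 - 34*D*p) = 44 - 34*D*p)
K(R, d) = -4 + d
1/(K(3095, k(-20, (15 + 10)*(8 + 5))) + 3525115) = 1/((-4 + (44 - 34*(15 + 10)*(8 + 5)*(-20))) + 3525115) = 1/((-4 + (44 - 34*25*13*(-20))) + 3525115) = 1/((-4 + (44 - 34*325*(-20))) + 3525115) = 1/((-4 + (44 + 221000)) + 3525115) = 1/((-4 + 221044) + 3525115) = 1/(221040 + 3525115) = 1/3746155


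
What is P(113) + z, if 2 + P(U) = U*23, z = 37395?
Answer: 39992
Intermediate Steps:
P(U) = -2 + 23*U (P(U) = -2 + U*23 = -2 + 23*U)
P(113) + z = (-2 + 23*113) + 37395 = (-2 + 2599) + 37395 = 2597 + 37395 = 39992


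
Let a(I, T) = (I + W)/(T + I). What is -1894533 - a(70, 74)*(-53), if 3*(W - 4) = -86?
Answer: -102303881/54 ≈ -1.8945e+6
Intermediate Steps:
W = -74/3 (W = 4 + (1/3)*(-86) = 4 - 86/3 = -74/3 ≈ -24.667)
a(I, T) = (-74/3 + I)/(I + T) (a(I, T) = (I - 74/3)/(T + I) = (-74/3 + I)/(I + T))
-1894533 - a(70, 74)*(-53) = -1894533 - (-74/3 + 70)/(70 + 74)*(-53) = -1894533 - (136/3)/144*(-53) = -1894533 - (1/144)*(136/3)*(-53) = -1894533 - 17*(-53)/54 = -1894533 - 1*(-901/54) = -1894533 + 901/54 = -102303881/54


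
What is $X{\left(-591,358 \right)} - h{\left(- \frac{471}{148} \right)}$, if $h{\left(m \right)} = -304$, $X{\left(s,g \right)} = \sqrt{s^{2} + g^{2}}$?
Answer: $304 + \sqrt{477445} \approx 994.97$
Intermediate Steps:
$X{\left(s,g \right)} = \sqrt{g^{2} + s^{2}}$
$X{\left(-591,358 \right)} - h{\left(- \frac{471}{148} \right)} = \sqrt{358^{2} + \left(-591\right)^{2}} - -304 = \sqrt{128164 + 349281} + 304 = \sqrt{477445} + 304 = 304 + \sqrt{477445}$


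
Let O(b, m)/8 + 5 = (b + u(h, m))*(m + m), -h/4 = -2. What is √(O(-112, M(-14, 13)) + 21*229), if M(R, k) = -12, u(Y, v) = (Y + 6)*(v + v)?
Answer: √90785 ≈ 301.31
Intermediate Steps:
h = 8 (h = -4*(-2) = 8)
u(Y, v) = 2*v*(6 + Y) (u(Y, v) = (6 + Y)*(2*v) = 2*v*(6 + Y))
O(b, m) = -40 + 16*m*(b + 28*m) (O(b, m) = -40 + 8*((b + 2*m*(6 + 8))*(m + m)) = -40 + 8*((b + 2*m*14)*(2*m)) = -40 + 8*((b + 28*m)*(2*m)) = -40 + 8*(2*m*(b + 28*m)) = -40 + 16*m*(b + 28*m))
√(O(-112, M(-14, 13)) + 21*229) = √((-40 + 448*(-12)² + 16*(-112)*(-12)) + 21*229) = √((-40 + 448*144 + 21504) + 4809) = √((-40 + 64512 + 21504) + 4809) = √(85976 + 4809) = √90785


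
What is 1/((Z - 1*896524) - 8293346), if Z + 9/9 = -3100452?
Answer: -1/12290323 ≈ -8.1365e-8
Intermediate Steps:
Z = -3100453 (Z = -1 - 3100452 = -3100453)
1/((Z - 1*896524) - 8293346) = 1/((-3100453 - 1*896524) - 8293346) = 1/((-3100453 - 896524) - 8293346) = 1/(-3996977 - 8293346) = 1/(-12290323) = -1/12290323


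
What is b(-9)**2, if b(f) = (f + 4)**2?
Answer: 625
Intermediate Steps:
b(f) = (4 + f)**2
b(-9)**2 = ((4 - 9)**2)**2 = ((-5)**2)**2 = 25**2 = 625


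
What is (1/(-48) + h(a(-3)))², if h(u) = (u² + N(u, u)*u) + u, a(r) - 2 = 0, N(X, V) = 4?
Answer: 450241/2304 ≈ 195.42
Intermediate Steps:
a(r) = 2 (a(r) = 2 + 0 = 2)
h(u) = u² + 5*u (h(u) = (u² + 4*u) + u = u² + 5*u)
(1/(-48) + h(a(-3)))² = (1/(-48) + 2*(5 + 2))² = (-1/48 + 2*7)² = (-1/48 + 14)² = (671/48)² = 450241/2304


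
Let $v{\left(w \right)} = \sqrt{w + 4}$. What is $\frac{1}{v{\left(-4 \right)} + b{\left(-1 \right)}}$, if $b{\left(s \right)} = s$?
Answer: $-1$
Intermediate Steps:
$v{\left(w \right)} = \sqrt{4 + w}$
$\frac{1}{v{\left(-4 \right)} + b{\left(-1 \right)}} = \frac{1}{\sqrt{4 - 4} - 1} = \frac{1}{\sqrt{0} - 1} = \frac{1}{0 - 1} = \frac{1}{-1} = -1$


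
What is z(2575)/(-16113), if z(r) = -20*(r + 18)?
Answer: 51860/16113 ≈ 3.2185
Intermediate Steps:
z(r) = -360 - 20*r (z(r) = -20*(18 + r) = -360 - 20*r)
z(2575)/(-16113) = (-360 - 20*2575)/(-16113) = (-360 - 51500)*(-1/16113) = -51860*(-1/16113) = 51860/16113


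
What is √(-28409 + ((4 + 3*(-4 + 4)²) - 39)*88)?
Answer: I*√31489 ≈ 177.45*I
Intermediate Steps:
√(-28409 + ((4 + 3*(-4 + 4)²) - 39)*88) = √(-28409 + ((4 + 3*0²) - 39)*88) = √(-28409 + ((4 + 3*0) - 39)*88) = √(-28409 + ((4 + 0) - 39)*88) = √(-28409 + (4 - 39)*88) = √(-28409 - 35*88) = √(-28409 - 3080) = √(-31489) = I*√31489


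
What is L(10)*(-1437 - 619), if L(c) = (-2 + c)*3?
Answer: -49344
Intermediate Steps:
L(c) = -6 + 3*c
L(10)*(-1437 - 619) = (-6 + 3*10)*(-1437 - 619) = (-6 + 30)*(-2056) = 24*(-2056) = -49344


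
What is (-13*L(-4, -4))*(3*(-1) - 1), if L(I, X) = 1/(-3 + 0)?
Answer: -52/3 ≈ -17.333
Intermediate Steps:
L(I, X) = -⅓ (L(I, X) = 1/(-3) = -⅓)
(-13*L(-4, -4))*(3*(-1) - 1) = (-13*(-⅓))*(3*(-1) - 1) = 13*(-3 - 1)/3 = (13/3)*(-4) = -52/3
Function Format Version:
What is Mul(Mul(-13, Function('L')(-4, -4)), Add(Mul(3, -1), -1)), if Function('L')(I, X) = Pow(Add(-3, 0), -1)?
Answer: Rational(-52, 3) ≈ -17.333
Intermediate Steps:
Function('L')(I, X) = Rational(-1, 3) (Function('L')(I, X) = Pow(-3, -1) = Rational(-1, 3))
Mul(Mul(-13, Function('L')(-4, -4)), Add(Mul(3, -1), -1)) = Mul(Mul(-13, Rational(-1, 3)), Add(Mul(3, -1), -1)) = Mul(Rational(13, 3), Add(-3, -1)) = Mul(Rational(13, 3), -4) = Rational(-52, 3)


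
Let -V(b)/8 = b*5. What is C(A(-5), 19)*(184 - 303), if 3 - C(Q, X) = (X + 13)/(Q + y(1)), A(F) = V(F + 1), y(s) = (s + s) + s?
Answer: -54383/163 ≈ -333.64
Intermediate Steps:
y(s) = 3*s (y(s) = 2*s + s = 3*s)
V(b) = -40*b (V(b) = -8*b*5 = -40*b)
A(F) = -40 - 40*F (A(F) = -40*(F + 1) = -40*(1 + F) = -40 - 40*F)
C(Q, X) = 3 - (13 + X)/(3 + Q) (C(Q, X) = 3 - (X + 13)/(Q + 3*1) = 3 - (13 + X)/(Q + 3) = 3 - (13 + X)/(3 + Q))
C(A(-5), 19)*(184 - 303) = ((-4 - 1*19 + 3*(-40 - 40*(-5)))/(3 + (-40 - 40*(-5))))*(184 - 303) = ((-4 - 19 + 3*(-40 + 200))/(3 + (-40 + 200)))*(-119) = ((-4 - 19 + 3*160)/(3 + 160))*(-119) = ((-4 - 19 + 480)/163)*(-119) = ((1/163)*457)*(-119) = (457/163)*(-119) = -54383/163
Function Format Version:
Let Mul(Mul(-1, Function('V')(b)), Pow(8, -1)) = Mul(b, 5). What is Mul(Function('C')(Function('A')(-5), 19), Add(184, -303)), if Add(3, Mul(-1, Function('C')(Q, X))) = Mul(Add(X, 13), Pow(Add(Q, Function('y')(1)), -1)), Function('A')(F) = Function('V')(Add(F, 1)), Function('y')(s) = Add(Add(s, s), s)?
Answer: Rational(-54383, 163) ≈ -333.64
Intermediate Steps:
Function('y')(s) = Mul(3, s) (Function('y')(s) = Add(Mul(2, s), s) = Mul(3, s))
Function('V')(b) = Mul(-40, b) (Function('V')(b) = Mul(-8, Mul(b, 5)) = Mul(-8, Mul(5, b)) = Mul(-40, b))
Function('A')(F) = Add(-40, Mul(-40, F)) (Function('A')(F) = Mul(-40, Add(F, 1)) = Mul(-40, Add(1, F)) = Add(-40, Mul(-40, F)))
Function('C')(Q, X) = Add(3, Mul(-1, Pow(Add(3, Q), -1), Add(13, X))) (Function('C')(Q, X) = Add(3, Mul(-1, Mul(Add(X, 13), Pow(Add(Q, Mul(3, 1)), -1)))) = Add(3, Mul(-1, Mul(Add(13, X), Pow(Add(Q, 3), -1)))) = Add(3, Mul(-1, Mul(Add(13, X), Pow(Add(3, Q), -1)))) = Add(3, Mul(-1, Mul(Pow(Add(3, Q), -1), Add(13, X)))) = Add(3, Mul(-1, Pow(Add(3, Q), -1), Add(13, X))))
Mul(Function('C')(Function('A')(-5), 19), Add(184, -303)) = Mul(Mul(Pow(Add(3, Add(-40, Mul(-40, -5))), -1), Add(-4, Mul(-1, 19), Mul(3, Add(-40, Mul(-40, -5))))), Add(184, -303)) = Mul(Mul(Pow(Add(3, Add(-40, 200)), -1), Add(-4, -19, Mul(3, Add(-40, 200)))), -119) = Mul(Mul(Pow(Add(3, 160), -1), Add(-4, -19, Mul(3, 160))), -119) = Mul(Mul(Pow(163, -1), Add(-4, -19, 480)), -119) = Mul(Mul(Rational(1, 163), 457), -119) = Mul(Rational(457, 163), -119) = Rational(-54383, 163)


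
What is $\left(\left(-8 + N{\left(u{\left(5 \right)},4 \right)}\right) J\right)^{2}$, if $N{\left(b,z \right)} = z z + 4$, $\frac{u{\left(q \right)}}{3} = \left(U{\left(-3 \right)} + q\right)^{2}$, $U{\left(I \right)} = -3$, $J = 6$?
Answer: $5184$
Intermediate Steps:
$u{\left(q \right)} = 3 \left(-3 + q\right)^{2}$
$N{\left(b,z \right)} = 4 + z^{2}$ ($N{\left(b,z \right)} = z^{2} + 4 = 4 + z^{2}$)
$\left(\left(-8 + N{\left(u{\left(5 \right)},4 \right)}\right) J\right)^{2} = \left(\left(-8 + \left(4 + 4^{2}\right)\right) 6\right)^{2} = \left(\left(-8 + \left(4 + 16\right)\right) 6\right)^{2} = \left(\left(-8 + 20\right) 6\right)^{2} = \left(12 \cdot 6\right)^{2} = 72^{2} = 5184$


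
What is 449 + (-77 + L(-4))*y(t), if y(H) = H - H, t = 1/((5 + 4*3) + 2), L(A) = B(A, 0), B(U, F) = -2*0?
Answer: 449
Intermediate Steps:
B(U, F) = 0
L(A) = 0
t = 1/19 (t = 1/((5 + 12) + 2) = 1/(17 + 2) = 1/19 ≈ 0.052632)
y(H) = 0
449 + (-77 + L(-4))*y(t) = 449 + (-77 + 0)*0 = 449 - 77*0 = 449 + 0 = 449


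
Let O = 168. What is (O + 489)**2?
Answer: 431649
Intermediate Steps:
(O + 489)**2 = (168 + 489)**2 = 657**2 = 431649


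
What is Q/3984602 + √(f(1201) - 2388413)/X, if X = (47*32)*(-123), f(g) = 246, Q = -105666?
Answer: -52833/1992301 - I*√2388167/184992 ≈ -0.026519 - 0.0083537*I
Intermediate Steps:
X = -184992 (X = 1504*(-123) = -184992)
Q/3984602 + √(f(1201) - 2388413)/X = -105666/3984602 + √(246 - 2388413)/(-184992) = -105666*1/3984602 + √(-2388167)*(-1/184992) = -52833/1992301 + (I*√2388167)*(-1/184992) = -52833/1992301 - I*√2388167/184992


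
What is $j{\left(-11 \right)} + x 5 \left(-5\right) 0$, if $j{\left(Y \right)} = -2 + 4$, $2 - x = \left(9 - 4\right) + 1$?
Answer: $2$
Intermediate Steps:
$x = -4$ ($x = 2 - \left(\left(9 - 4\right) + 1\right) = 2 - \left(5 + 1\right) = 2 - 6 = -4$)
$j{\left(Y \right)} = 2$
$j{\left(-11 \right)} + x 5 \left(-5\right) 0 = 2 - 4 \cdot 5 \left(-5\right) 0 = 2 - 4 \left(\left(-25\right) 0\right) = 2 - 0 = 2 + 0 = 2$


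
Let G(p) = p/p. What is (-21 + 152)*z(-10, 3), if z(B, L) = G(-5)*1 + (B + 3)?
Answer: -786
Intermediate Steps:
G(p) = 1
z(B, L) = 4 + B (z(B, L) = 1*1 + (B + 3) = 1 + (3 + B) = 4 + B)
(-21 + 152)*z(-10, 3) = (-21 + 152)*(4 - 10) = 131*(-6) = -786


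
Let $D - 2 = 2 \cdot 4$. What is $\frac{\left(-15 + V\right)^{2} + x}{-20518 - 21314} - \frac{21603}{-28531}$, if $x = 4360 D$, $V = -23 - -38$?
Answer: $- \frac{42531863}{149188599} \approx -0.28509$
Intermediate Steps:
$D = 10$ ($D = 2 + 2 \cdot 4 = 2 + 8 = 10$)
$V = 15$ ($V = -23 + 38 = 15$)
$x = 43600$ ($x = 4360 \cdot 10 = 43600$)
$\frac{\left(-15 + V\right)^{2} + x}{-20518 - 21314} - \frac{21603}{-28531} = \frac{\left(-15 + 15\right)^{2} + 43600}{-20518 - 21314} - \frac{21603}{-28531} = \frac{0^{2} + 43600}{-41832} - - \frac{21603}{28531} = \left(0 + 43600\right) \left(- \frac{1}{41832}\right) + \frac{21603}{28531} = 43600 \left(- \frac{1}{41832}\right) + \frac{21603}{28531} = - \frac{5450}{5229} + \frac{21603}{28531} = - \frac{42531863}{149188599}$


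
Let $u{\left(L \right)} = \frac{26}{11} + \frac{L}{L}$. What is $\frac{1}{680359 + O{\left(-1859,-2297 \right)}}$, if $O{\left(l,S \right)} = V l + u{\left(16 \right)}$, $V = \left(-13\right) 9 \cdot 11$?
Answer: $\frac{11}{33801849} \approx 3.2543 \cdot 10^{-7}$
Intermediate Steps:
$u{\left(L \right)} = \frac{37}{11}$ ($u{\left(L \right)} = 26 \cdot \frac{1}{11} + 1 = \frac{26}{11} + 1 = \frac{37}{11}$)
$V = -1287$ ($V = \left(-117\right) 11 = -1287$)
$O{\left(l,S \right)} = \frac{37}{11} - 1287 l$ ($O{\left(l,S \right)} = - 1287 l + \frac{37}{11} = \frac{37}{11} - 1287 l$)
$\frac{1}{680359 + O{\left(-1859,-2297 \right)}} = \frac{1}{680359 + \left(\frac{37}{11} - -2392533\right)} = \frac{1}{680359 + \left(\frac{37}{11} + 2392533\right)} = \frac{1}{680359 + \frac{26317900}{11}} = \frac{1}{\frac{33801849}{11}} = \frac{11}{33801849}$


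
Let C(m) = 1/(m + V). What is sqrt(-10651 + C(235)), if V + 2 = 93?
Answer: 5*I*sqrt(45277814)/326 ≈ 103.2*I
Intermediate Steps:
V = 91 (V = -2 + 93 = 91)
C(m) = 1/(91 + m) (C(m) = 1/(m + 91) = 1/(91 + m))
sqrt(-10651 + C(235)) = sqrt(-10651 + 1/(91 + 235)) = sqrt(-10651 + 1/326) = sqrt(-3472225/326) = 5*I*sqrt(45277814)/326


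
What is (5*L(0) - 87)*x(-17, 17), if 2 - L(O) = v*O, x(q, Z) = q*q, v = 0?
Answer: -22253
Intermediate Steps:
x(q, Z) = q**2
L(O) = 2 (L(O) = 2 - 0*O = 2 - 1*0 = 2 + 0 = 2)
(5*L(0) - 87)*x(-17, 17) = (5*2 - 87)*(-17)**2 = (10 - 87)*289 = -77*289 = -22253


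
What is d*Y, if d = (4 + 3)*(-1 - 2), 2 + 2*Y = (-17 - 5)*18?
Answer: 4179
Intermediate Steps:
Y = -199 (Y = -1 + ((-17 - 5)*18)/2 = -1 + (-22*18)/2 = -1 + (1/2)*(-396) = -1 - 198 = -199)
d = -21 (d = 7*(-3) = -21)
d*Y = -21*(-199) = 4179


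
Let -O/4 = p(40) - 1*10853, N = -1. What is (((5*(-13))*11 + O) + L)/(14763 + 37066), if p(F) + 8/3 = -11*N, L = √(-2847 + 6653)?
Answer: 127991/155487 + √3806/51829 ≈ 0.82435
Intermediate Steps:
L = √3806 ≈ 61.693
p(F) = 25/3 (p(F) = -8/3 - 11*(-1) = -8/3 + 11 = 25/3)
O = 130136/3 (O = -4*(25/3 - 1*10853) = -4*(25/3 - 10853) = -4*(-32534/3) = 130136/3 ≈ 43379.)
(((5*(-13))*11 + O) + L)/(14763 + 37066) = (((5*(-13))*11 + 130136/3) + √3806)/(14763 + 37066) = ((-65*11 + 130136/3) + √3806)/51829 = ((-715 + 130136/3) + √3806)*(1/51829) = (127991/3 + √3806)*(1/51829) = 127991/155487 + √3806/51829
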